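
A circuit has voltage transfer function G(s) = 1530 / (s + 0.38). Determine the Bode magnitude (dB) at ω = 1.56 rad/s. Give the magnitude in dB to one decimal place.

59.6 dB

|j1.56 + 0.38| = √(1.56² + 0.38²) = 1.606
|G(j1.56)| = 1530 / 1.606 = 952.91
20 log₁₀(952.91) = 59.58 dB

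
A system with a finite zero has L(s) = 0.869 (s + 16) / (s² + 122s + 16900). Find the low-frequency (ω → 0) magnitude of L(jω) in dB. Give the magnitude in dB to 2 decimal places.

L(0) = 0.869 × 16 / 16900 = 0.00082272
20 log₁₀(0.00082272) = -61.695 dB

-61.69 dB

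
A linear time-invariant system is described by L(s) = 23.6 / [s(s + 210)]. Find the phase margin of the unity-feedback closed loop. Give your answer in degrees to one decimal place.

Gain crossover: |L(jω)| = 1 at ω ≈ 0.112 rad s⁻¹.
∠L(j0.112) = −90° − arctan(0.112/210) ≈ -90.03°
PM = 180° + (-90.03°) = 89.97°

90.0°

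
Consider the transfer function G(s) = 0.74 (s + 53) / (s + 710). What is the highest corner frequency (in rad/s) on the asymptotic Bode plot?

710 rad/s

Break frequencies occur at each pole and zero magnitude: 53 rad/s, 710 rad/s.
The highest is 710 rad/s.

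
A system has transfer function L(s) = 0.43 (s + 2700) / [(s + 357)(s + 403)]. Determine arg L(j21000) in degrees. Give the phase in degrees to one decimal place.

∠(j21000 + 2700) = arctan(21000/2700) = 82.67°
∠(j21000 + 357) = arctan(21000/357) = 89.03°
∠(j21000 + 403) = arctan(21000/403) = 88.90°
∠L(j21000) = 82.67° − (89.03° + 88.90°) = -95.25°

-95.3°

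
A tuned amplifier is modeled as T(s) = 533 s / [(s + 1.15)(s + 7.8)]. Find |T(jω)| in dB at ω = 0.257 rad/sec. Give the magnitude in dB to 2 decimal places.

|j0.257| = 0.257
|j0.257 + 1.15| = √(0.257² + 1.15²) = 1.178
|j0.257 + 7.8| = √(0.257² + 7.8²) = 7.804
|T(j0.257)| = 533 × 0.257 / (1.178 × 7.804) = 14.895
20 log₁₀(14.895) = 23.461 dB

23.46 dB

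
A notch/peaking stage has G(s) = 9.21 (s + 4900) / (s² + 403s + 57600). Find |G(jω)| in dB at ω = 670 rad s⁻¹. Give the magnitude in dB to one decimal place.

-20.4 dB

|j670 + 4900| = √(670² + 4900²) = 4946
|(j670)² + 403(j670) + 57600| = |-3.913e+05 + j2.7001e+05| = 4.754e+05
|G(j670)| = 9.21 × 4946 / 4.754e+05 = 0.095808
20 log₁₀(0.095808) = -20.37 dB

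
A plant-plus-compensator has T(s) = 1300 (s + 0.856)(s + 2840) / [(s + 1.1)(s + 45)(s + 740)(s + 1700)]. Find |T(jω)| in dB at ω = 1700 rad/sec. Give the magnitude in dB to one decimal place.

-64.9 dB

|j1700 + 0.856| = √(1700² + 0.856²) = 1700
|j1700 + 2840| = √(1700² + 2840²) = 3310
|j1700 + 1.1| = √(1700² + 1.1²) = 1700
|j1700 + 45| = √(1700² + 45²) = 1701
|j1700 + 740| = √(1700² + 740²) = 1854
|j1700 + 1700| = √(1700² + 1700²) = 2404
|T(j1700)| = 1300 × 1700 × 3310 / (1700 × 1701 × 1854 × 2404) = 0.00056763
20 log₁₀(0.00056763) = -64.92 dB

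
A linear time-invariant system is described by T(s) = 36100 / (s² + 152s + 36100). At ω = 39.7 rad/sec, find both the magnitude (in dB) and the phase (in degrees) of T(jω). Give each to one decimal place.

|T| = 0.3 dB, ∠T = -9.9 deg

|(j39.7)² + 152(j39.7) + 36100| = |34524 + j6034.4| = 3.505e+04
|T(j39.7)| = 36100 / 3.505e+04 = 1.03
20 log₁₀(1.03) = 0.26 dB
∠[(j39.7)² + 152(j39.7) + 36100] = ∠[34524 + j6034.4] = 9.91°
∠T(j39.7) = −9.91° = -9.91°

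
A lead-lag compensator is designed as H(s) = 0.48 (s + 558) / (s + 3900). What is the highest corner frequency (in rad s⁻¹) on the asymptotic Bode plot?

3900 rad s⁻¹

Break frequencies occur at each pole and zero magnitude: 558 rad s⁻¹, 3900 rad s⁻¹.
The highest is 3900 rad s⁻¹.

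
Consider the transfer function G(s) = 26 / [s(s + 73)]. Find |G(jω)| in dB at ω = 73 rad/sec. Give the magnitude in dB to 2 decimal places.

|j73 + 73| = √(73² + 73²) = 103.2
|j73| = 73
|G(j73)| = 26 / (103.2 × 73) = 0.0034499
20 log₁₀(0.0034499) = -49.244 dB

-49.24 dB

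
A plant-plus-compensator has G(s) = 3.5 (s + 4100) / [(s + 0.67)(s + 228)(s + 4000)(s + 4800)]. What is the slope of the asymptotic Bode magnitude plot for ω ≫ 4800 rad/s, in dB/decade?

With 1 zero and 4 poles, the high-frequency asymptotic slope is 20 × (1 − 4) = -60 dB/decade.

-60 dB/decade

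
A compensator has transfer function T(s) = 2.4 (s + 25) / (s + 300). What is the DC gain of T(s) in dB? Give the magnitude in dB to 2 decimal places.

-13.98 dB

T(0) = 2.4 × 25 / 300 = 0.2
20 log₁₀(0.2) = -13.979 dB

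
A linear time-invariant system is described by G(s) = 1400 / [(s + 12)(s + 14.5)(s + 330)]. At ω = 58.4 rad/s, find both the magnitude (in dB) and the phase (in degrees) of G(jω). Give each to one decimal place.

|G| = -58.7 dB, ∠G = -164.5°

|j58.4 + 12| = √(58.4² + 12²) = 59.62
|j58.4 + 14.5| = √(58.4² + 14.5²) = 60.17
|j58.4 + 330| = √(58.4² + 330²) = 335.1
|G(j58.4)| = 1400 / (59.62 × 60.17 × 335.1) = 0.0011645
20 log₁₀(0.0011645) = -58.68 dB
∠(j58.4 + 12) = arctan(58.4/12) = 78.39°
∠(j58.4 + 14.5) = arctan(58.4/14.5) = 76.06°
∠(j58.4 + 330) = arctan(58.4/330) = 10.04°
∠G(j58.4) = − (78.39° + 76.06° + 10.04°) = -164.48°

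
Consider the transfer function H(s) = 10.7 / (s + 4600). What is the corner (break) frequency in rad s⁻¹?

The single real pole at s = −4600 gives a corner at ω = 4600 rad s⁻¹.

4600 rad s⁻¹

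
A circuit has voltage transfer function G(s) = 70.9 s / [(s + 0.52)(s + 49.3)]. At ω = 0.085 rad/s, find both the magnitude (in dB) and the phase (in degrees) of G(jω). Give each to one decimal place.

|j0.085| = 0.085
|j0.085 + 0.52| = √(0.085² + 0.52²) = 0.5269
|j0.085 + 49.3| = √(0.085² + 49.3²) = 49.3
|G(j0.085)| = 70.9 × 0.085 / (0.5269 × 49.3) = 0.232
20 log₁₀(0.232) = -12.69 dB
∠(j0.085) = 90.00°
∠(j0.085 + 0.52) = arctan(0.085/0.52) = 9.28°
∠(j0.085 + 49.3) = arctan(0.085/49.3) = 0.10°
∠G(j0.085) = 90.00° − (9.28° + 0.10°) = 80.62°

|G| = -12.7 dB, ∠G = 80.6°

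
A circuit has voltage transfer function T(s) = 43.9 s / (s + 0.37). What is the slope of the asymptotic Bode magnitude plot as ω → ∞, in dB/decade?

0 dB/decade

With 1 zero and 1 pole, the high-frequency asymptotic slope is 20 × (1 − 1) = 0 dB/decade.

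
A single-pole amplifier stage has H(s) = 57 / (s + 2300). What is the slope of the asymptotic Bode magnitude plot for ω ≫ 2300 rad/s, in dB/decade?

-20 dB/decade

With 0 zeros and 1 pole, the high-frequency asymptotic slope is 20 × (0 − 1) = -20 dB/decade.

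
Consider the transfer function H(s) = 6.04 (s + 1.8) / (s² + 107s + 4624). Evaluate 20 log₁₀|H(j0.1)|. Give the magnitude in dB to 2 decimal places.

-52.56 dB

|j0.1 + 1.8| = √(0.1² + 1.8²) = 1.803
|(j0.1)² + 107(j0.1) + 4624| = |4624 + j10.7| = 4624
|H(j0.1)| = 6.04 × 1.803 / 4624 = 0.0023548
20 log₁₀(0.0023548) = -52.561 dB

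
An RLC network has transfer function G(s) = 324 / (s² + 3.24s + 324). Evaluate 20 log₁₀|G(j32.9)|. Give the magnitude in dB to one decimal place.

|(j32.9)² + 3.24(j32.9) + 324| = |-758.41 + j106.6| = 765.9
|G(j32.9)| = 324 / 765.9 = 0.42305
20 log₁₀(0.42305) = -7.47 dB

-7.5 dB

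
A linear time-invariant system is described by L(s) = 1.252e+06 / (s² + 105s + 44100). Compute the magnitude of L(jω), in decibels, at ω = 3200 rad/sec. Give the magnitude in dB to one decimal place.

-18.2 dB

|(j3200)² + 105(j3200) + 44100| = |-1.0196e+07 + j3.36e+05| = 1.02e+07
|L(j3200)| = 1.252e+06 / 1.02e+07 = 0.12273
20 log₁₀(0.12273) = -18.22 dB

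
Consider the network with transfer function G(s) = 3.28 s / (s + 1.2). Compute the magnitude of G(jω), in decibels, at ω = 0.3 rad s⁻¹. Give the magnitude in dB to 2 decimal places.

|j0.3| = 0.3
|j0.3 + 1.2| = √(0.3² + 1.2²) = 1.237
|G(j0.3)| = 3.28 × 0.3 / 1.237 = 0.79552
20 log₁₀(0.79552) = -1.987 dB

-1.99 dB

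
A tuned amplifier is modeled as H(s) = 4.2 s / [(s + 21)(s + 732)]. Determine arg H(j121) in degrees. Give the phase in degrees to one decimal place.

0.5°

∠(j121) = 90.00°
∠(j121 + 21) = arctan(121/21) = 80.15°
∠(j121 + 732) = arctan(121/732) = 9.39°
∠H(j121) = 90.00° − (80.15° + 9.39°) = 0.46°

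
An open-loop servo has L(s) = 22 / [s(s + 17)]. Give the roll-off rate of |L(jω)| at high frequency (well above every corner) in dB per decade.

-40 dB/decade

With 0 zeros and 2 poles, the high-frequency asymptotic slope is 20 × (0 − 2) = -40 dB/decade.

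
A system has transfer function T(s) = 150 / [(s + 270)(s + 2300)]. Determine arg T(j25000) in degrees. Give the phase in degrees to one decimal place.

-174.1°

∠(j25000 + 270) = arctan(25000/270) = 89.38°
∠(j25000 + 2300) = arctan(25000/2300) = 84.74°
∠T(j25000) = − (89.38° + 84.74°) = -174.12°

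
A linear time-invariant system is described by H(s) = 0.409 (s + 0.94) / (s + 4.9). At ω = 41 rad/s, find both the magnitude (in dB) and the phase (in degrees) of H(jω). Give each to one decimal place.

|j41 + 0.94| = √(41² + 0.94²) = 41.01
|j41 + 4.9| = √(41² + 4.9²) = 41.29
|H(j41)| = 0.409 × 41.01 / 41.29 = 0.40622
20 log₁₀(0.40622) = -7.82 dB
∠(j41 + 0.94) = arctan(41/0.94) = 88.69°
∠(j41 + 4.9) = arctan(41/4.9) = 83.18°
∠H(j41) = 88.69° − 83.18° = 5.50°

|H| = -7.8 dB, ∠H = 5.5°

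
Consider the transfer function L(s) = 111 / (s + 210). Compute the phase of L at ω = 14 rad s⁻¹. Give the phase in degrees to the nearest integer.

∠(j14 + 210) = arctan(14/210) = 3.81°
∠L(j14) = −3.81° = -3.81°

-4°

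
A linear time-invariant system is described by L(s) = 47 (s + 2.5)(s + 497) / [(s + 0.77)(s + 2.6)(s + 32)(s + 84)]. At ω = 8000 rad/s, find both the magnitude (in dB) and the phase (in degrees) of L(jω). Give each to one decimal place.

|L| = -122.7 dB, ∠L = -182.7°

|j8000 + 2.5| = √(8000² + 2.5²) = 8000
|j8000 + 497| = √(8000² + 497²) = 8015
|j8000 + 0.77| = √(8000² + 0.77²) = 8000
|j8000 + 2.6| = √(8000² + 2.6²) = 8000
|j8000 + 32| = √(8000² + 32²) = 8000
|j8000 + 84| = √(8000² + 84²) = 8000
|L(j8000)| = 47 × 8000 × 8015 / (8000 × 8000 × 8000 × 8000) = 7.3574e-07
20 log₁₀(7.3574e-07) = -122.67 dB
∠(j8000 + 2.5) = arctan(8000/2.5) = 89.98°
∠(j8000 + 497) = arctan(8000/497) = 86.45°
∠(j8000 + 0.77) = arctan(8000/0.77) = 89.99°
∠(j8000 + 2.6) = arctan(8000/2.6) = 89.98°
∠(j8000 + 32) = arctan(8000/32) = 89.77°
∠(j8000 + 84) = arctan(8000/84) = 89.40°
∠L(j8000) = 89.98° + 86.45° − (89.99° + 89.98° + 89.77° + 89.40°) = -182.72°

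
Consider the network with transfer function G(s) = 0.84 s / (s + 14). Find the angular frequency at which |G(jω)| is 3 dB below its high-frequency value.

14 rad s⁻¹

For a single-pole high-pass, the −3 dB point is at the pole: ω = 14 rad s⁻¹.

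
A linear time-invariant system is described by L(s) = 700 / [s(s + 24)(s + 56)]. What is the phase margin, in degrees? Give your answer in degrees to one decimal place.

Gain crossover: |L(jω)| = 1 at ω ≈ 0.521 rad s⁻¹.
∠L(j0.521) = −90° − arctan(0.521/24) − arctan(0.521/56) ≈ -91.78°
PM = 180° + (-91.78°) = 88.22°

88.2°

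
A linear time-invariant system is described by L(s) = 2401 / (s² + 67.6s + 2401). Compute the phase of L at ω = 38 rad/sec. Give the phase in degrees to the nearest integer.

-70°

∠[(j38)² + 67.6(j38) + 2401] = ∠[957 + j2568.8] = 69.57°
∠L(j38) = −69.57° = -69.57°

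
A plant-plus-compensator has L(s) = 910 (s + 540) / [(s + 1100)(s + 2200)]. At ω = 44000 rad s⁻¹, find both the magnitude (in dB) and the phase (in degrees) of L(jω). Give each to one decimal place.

|L| = -33.7 dB, ∠L = -86.4°

|j44000 + 540| = √(44000² + 540²) = 4.4e+04
|j44000 + 1100| = √(44000² + 1100²) = 4.401e+04
|j44000 + 2200| = √(44000² + 2200²) = 4.405e+04
|L(j44000)| = 910 × 4.4e+04 / (4.401e+04 × 4.405e+04) = 0.020651
20 log₁₀(0.020651) = -33.70 dB
∠(j44000 + 540) = arctan(44000/540) = 89.30°
∠(j44000 + 1100) = arctan(44000/1100) = 88.57°
∠(j44000 + 2200) = arctan(44000/2200) = 87.14°
∠L(j44000) = 89.30° − (88.57° + 87.14°) = -86.41°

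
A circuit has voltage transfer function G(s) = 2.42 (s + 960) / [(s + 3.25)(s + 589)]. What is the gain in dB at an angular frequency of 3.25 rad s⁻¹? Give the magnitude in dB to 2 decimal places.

-1.33 dB

|j3.25 + 960| = √(3.25² + 960²) = 960
|j3.25 + 3.25| = √(3.25² + 3.25²) = 4.596
|j3.25 + 589| = √(3.25² + 589²) = 589
|G(j3.25)| = 2.42 × 960 / (4.596 × 589) = 0.85816
20 log₁₀(0.85816) = -1.329 dB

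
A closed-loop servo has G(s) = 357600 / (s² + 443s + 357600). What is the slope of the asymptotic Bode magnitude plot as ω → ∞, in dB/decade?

With 0 zeros and 2 poles, the high-frequency asymptotic slope is 20 × (0 − 2) = -40 dB/decade.

-40 dB/decade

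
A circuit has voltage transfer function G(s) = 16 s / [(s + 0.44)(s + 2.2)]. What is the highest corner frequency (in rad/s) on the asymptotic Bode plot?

Break frequencies occur at each pole and zero magnitude: 0.44 rad/s, 2.2 rad/s.
The highest is 2.2 rad/s.

2.2 rad/s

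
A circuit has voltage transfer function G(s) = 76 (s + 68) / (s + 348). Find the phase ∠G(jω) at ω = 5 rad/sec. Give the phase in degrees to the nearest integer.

3°

∠(j5 + 68) = arctan(5/68) = 4.21°
∠(j5 + 348) = arctan(5/348) = 0.82°
∠G(j5) = 4.21° − 0.82° = 3.38°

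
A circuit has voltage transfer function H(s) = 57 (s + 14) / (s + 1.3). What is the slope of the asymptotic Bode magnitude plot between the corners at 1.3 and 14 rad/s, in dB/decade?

-20 dB/decade

In this band the factors already past their corner are: pole at 1.3; net slope = -20 dB/decade.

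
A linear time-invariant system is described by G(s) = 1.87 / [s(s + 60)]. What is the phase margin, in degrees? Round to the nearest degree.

Gain crossover: |G(jω)| = 1 at ω ≈ 0.0312 rad s⁻¹.
∠G(j0.0312) = −90° − arctan(0.0312/60) ≈ -90.03°
PM = 180° + (-90.03°) = 89.97°

90°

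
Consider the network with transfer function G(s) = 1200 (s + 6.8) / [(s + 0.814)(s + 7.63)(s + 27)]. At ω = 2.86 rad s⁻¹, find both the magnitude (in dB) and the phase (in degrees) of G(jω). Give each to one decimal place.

|j2.86 + 6.8| = √(2.86² + 6.8²) = 7.377
|j2.86 + 0.814| = √(2.86² + 0.814²) = 2.974
|j2.86 + 7.63| = √(2.86² + 7.63²) = 8.148
|j2.86 + 27| = √(2.86² + 27²) = 27.15
|G(j2.86)| = 1200 × 7.377 / (2.974 × 8.148 × 27.15) = 13.456
20 log₁₀(13.456) = 22.58 dB
∠(j2.86 + 6.8) = arctan(2.86/6.8) = 22.81°
∠(j2.86 + 0.814) = arctan(2.86/0.814) = 74.11°
∠(j2.86 + 7.63) = arctan(2.86/7.63) = 20.55°
∠(j2.86 + 27) = arctan(2.86/27) = 6.05°
∠G(j2.86) = 22.81° − (74.11° + 20.55° + 6.05°) = -77.90°

|G| = 22.6 dB, ∠G = -77.9°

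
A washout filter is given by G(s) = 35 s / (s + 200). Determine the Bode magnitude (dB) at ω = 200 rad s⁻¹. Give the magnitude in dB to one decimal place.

27.9 dB

|j200| = 200
|j200 + 200| = √(200² + 200²) = 282.8
|G(j200)| = 35 × 200 / 282.8 = 24.749
20 log₁₀(24.749) = 27.87 dB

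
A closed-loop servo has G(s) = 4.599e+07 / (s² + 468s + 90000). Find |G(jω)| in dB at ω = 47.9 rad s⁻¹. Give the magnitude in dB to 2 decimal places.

54.12 dB

|(j47.9)² + 468(j47.9) + 90000| = |87706 + j22417| = 9.053e+04
|G(j47.9)| = 4.599e+07 / 9.053e+04 = 508.04
20 log₁₀(508.04) = 54.118 dB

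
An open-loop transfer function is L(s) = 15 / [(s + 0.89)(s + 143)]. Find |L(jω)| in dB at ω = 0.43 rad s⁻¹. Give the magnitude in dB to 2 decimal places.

|j0.43 + 0.89| = √(0.43² + 0.89²) = 0.9884
|j0.43 + 143| = √(0.43² + 143²) = 143
|L(j0.43)| = 15 / (0.9884 × 143) = 0.10612
20 log₁₀(0.10612) = -19.484 dB

-19.48 dB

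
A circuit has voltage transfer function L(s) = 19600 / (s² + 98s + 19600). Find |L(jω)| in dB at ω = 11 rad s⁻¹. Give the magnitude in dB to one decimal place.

|(j11)² + 98(j11) + 19600| = |19479 + j1078| = 1.951e+04
|L(j11)| = 19600 / 1.951e+04 = 1.0047
20 log₁₀(1.0047) = 0.04 dB

0.0 dB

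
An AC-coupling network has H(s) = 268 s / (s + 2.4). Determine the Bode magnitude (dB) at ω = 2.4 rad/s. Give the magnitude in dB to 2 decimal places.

|j2.4| = 2.4
|j2.4 + 2.4| = √(2.4² + 2.4²) = 3.394
|H(j2.4)| = 268 × 2.4 / 3.394 = 189.5
20 log₁₀(189.5) = 45.552 dB

45.55 dB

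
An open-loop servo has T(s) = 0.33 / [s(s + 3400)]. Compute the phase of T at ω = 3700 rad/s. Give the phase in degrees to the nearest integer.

∠(j3700 + 3400) = arctan(3700/3400) = 47.42°
∠(j3700) = 90.00°
∠T(j3700) = − (47.42° + 90.00°) = -137.42°

-137°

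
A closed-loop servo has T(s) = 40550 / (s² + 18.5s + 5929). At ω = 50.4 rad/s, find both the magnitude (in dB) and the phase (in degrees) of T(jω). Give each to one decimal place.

|T| = 21.2 dB, ∠T = -15.4°

|(j50.4)² + 18.5(j50.4) + 5929| = |3388.8 + j932.4| = 3515
|T(j50.4)| = 40550 / 3515 = 11.537
20 log₁₀(11.537) = 21.24 dB
∠[(j50.4)² + 18.5(j50.4) + 5929] = ∠[3388.8 + j932.4] = 15.38°
∠T(j50.4) = −15.38° = -15.38°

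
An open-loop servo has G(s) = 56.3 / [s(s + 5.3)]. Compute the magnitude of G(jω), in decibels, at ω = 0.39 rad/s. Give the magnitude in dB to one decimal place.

28.7 dB

|j0.39 + 5.3| = √(0.39² + 5.3²) = 5.314
|j0.39| = 0.39
|G(j0.39)| = 56.3 / (5.314 × 0.39) = 27.164
20 log₁₀(27.164) = 28.68 dB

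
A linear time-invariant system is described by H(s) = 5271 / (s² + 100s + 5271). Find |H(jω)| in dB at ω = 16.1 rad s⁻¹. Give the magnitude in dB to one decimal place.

|(j16.1)² + 100(j16.1) + 5271| = |5011.8 + j1610| = 5264
|H(j16.1)| = 5271 / 5264 = 1.0013
20 log₁₀(1.0013) = 0.01 dB

0.0 dB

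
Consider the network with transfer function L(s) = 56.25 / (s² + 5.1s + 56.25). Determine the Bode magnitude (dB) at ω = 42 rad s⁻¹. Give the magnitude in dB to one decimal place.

|(j42)² + 5.1(j42) + 56.25| = |-1707.8 + j214.2| = 1721
|L(j42)| = 56.25 / 1721 = 0.032682
20 log₁₀(0.032682) = -29.71 dB

-29.7 dB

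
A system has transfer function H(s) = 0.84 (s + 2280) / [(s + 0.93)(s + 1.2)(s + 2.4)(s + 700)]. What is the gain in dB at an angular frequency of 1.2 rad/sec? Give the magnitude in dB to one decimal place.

|j1.2 + 2280| = √(1.2² + 2280²) = 2280
|j1.2 + 0.93| = √(1.2² + 0.93²) = 1.518
|j1.2 + 1.2| = √(1.2² + 1.2²) = 1.697
|j1.2 + 2.4| = √(1.2² + 2.4²) = 2.683
|j1.2 + 700| = √(1.2² + 700²) = 700
|H(j1.2)| = 0.84 × 2280 / (1.518 × 1.697 × 2.683 × 700) = 0.39576
20 log₁₀(0.39576) = -8.05 dB

-8.1 dB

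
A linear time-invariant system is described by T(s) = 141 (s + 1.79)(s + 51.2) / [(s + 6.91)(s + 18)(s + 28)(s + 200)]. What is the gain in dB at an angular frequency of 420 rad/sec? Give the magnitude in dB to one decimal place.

|j420 + 1.79| = √(420² + 1.79²) = 420
|j420 + 51.2| = √(420² + 51.2²) = 423.1
|j420 + 6.91| = √(420² + 6.91²) = 420.1
|j420 + 18| = √(420² + 18²) = 420.4
|j420 + 28| = √(420² + 28²) = 420.9
|j420 + 200| = √(420² + 200²) = 465.2
|T(j420)| = 141 × 420 × 423.1 / (420.1 × 420.4 × 420.9 × 465.2) = 0.00072465
20 log₁₀(0.00072465) = -62.80 dB

-62.8 dB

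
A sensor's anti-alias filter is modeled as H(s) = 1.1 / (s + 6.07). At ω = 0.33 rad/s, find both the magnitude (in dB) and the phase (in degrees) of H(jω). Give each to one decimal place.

|H| = -14.8 dB, ∠H = -3.1°

|j0.33 + 6.07| = √(0.33² + 6.07²) = 6.079
|H(j0.33)| = 1.1 / 6.079 = 0.18095
20 log₁₀(0.18095) = -14.85 dB
∠(j0.33 + 6.07) = arctan(0.33/6.07) = 3.11°
∠H(j0.33) = −3.11° = -3.11°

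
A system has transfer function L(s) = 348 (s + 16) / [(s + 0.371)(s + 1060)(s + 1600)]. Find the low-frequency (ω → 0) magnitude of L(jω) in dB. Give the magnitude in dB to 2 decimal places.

L(0) = 348 × 16 / (0.371 × 1060 × 1600) = 0.0088491
20 log₁₀(0.0088491) = -41.062 dB

-41.06 dB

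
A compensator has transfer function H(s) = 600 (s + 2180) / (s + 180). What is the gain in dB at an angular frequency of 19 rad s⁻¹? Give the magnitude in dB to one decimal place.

|j19 + 2180| = √(19² + 2180²) = 2180
|j19 + 180| = √(19² + 180²) = 181
|H(j19)| = 600 × 2180 / 181 = 7226.8
20 log₁₀(7226.8) = 77.18 dB

77.2 dB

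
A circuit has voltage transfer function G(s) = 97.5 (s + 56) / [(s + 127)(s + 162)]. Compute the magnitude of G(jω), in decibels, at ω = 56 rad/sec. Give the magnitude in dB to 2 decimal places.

|j56 + 56| = √(56² + 56²) = 79.2
|j56 + 127| = √(56² + 127²) = 138.8
|j56 + 162| = √(56² + 162²) = 171.4
|G(j56)| = 97.5 × 79.2 / (138.8 × 171.4) = 0.32456
20 log₁₀(0.32456) = -9.774 dB

-9.77 dB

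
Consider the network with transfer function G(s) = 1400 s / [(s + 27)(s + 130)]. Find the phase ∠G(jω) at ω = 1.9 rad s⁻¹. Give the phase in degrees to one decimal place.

85.1°

∠(j1.9) = 90.00°
∠(j1.9 + 27) = arctan(1.9/27) = 4.03°
∠(j1.9 + 130) = arctan(1.9/130) = 0.84°
∠G(j1.9) = 90.00° − (4.03° + 0.84°) = 85.14°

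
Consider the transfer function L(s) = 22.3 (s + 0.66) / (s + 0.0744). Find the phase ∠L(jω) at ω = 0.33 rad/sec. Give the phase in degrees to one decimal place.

∠(j0.33 + 0.66) = arctan(0.33/0.66) = 26.57°
∠(j0.33 + 0.0744) = arctan(0.33/0.0744) = 77.29°
∠L(j0.33) = 26.57° − 77.29° = -50.73°

-50.7 deg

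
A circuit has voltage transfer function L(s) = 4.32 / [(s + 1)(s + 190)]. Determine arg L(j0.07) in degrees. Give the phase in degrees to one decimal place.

-4.0°

∠(j0.07 + 1) = arctan(0.07/1) = 4.00°
∠(j0.07 + 190) = arctan(0.07/190) = 0.02°
∠L(j0.07) = − (4.00° + 0.02°) = -4.03°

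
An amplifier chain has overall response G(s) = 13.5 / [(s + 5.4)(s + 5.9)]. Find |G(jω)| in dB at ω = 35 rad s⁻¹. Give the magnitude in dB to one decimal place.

|j35 + 5.4| = √(35² + 5.4²) = 35.41
|j35 + 5.9| = √(35² + 5.9²) = 35.49
|G(j35)| = 13.5 / (35.41 × 35.49) = 0.01074
20 log₁₀(0.01074) = -39.38 dB

-39.4 dB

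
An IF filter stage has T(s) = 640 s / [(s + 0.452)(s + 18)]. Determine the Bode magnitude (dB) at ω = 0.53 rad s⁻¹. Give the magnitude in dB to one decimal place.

|j0.53| = 0.53
|j0.53 + 0.452| = √(0.53² + 0.452²) = 0.6966
|j0.53 + 18| = √(0.53² + 18²) = 18.01
|T(j0.53)| = 640 × 0.53 / (0.6966 × 18.01) = 27.042
20 log₁₀(27.042) = 28.64 dB

28.6 dB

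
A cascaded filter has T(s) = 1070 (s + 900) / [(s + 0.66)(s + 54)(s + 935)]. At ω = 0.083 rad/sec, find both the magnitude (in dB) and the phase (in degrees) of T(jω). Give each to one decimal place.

|j0.083 + 900| = √(0.083² + 900²) = 900
|j0.083 + 0.66| = √(0.083² + 0.66²) = 0.6652
|j0.083 + 54| = √(0.083² + 54²) = 54
|j0.083 + 935| = √(0.083² + 935²) = 935
|T(j0.083)| = 1070 × 900 / (0.6652 × 54 × 935) = 28.673
20 log₁₀(28.673) = 29.15 dB
∠(j0.083 + 900) = arctan(0.083/900) = 0.01°
∠(j0.083 + 0.66) = arctan(0.083/0.66) = 7.17°
∠(j0.083 + 54) = arctan(0.083/54) = 0.09°
∠(j0.083 + 935) = arctan(0.083/935) = 0.01°
∠T(j0.083) = 0.01° − (7.17° + 0.09° + 0.01°) = -7.26°

|T| = 29.1 dB, ∠T = -7.3°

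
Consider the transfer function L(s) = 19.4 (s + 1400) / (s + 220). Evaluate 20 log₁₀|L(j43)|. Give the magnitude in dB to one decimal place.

41.7 dB

|j43 + 1400| = √(43² + 1400²) = 1401
|j43 + 220| = √(43² + 220²) = 224.2
|L(j43)| = 19.4 × 1401 / 224.2 = 121.22
20 log₁₀(121.22) = 41.67 dB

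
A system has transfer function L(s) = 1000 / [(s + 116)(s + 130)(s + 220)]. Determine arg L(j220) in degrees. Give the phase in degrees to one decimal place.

-166.6°

∠(j220 + 116) = arctan(220/116) = 62.20°
∠(j220 + 130) = arctan(220/130) = 59.42°
∠(j220 + 220) = arctan(220/220) = 45.00°
∠L(j220) = − (62.20° + 59.42° + 45.00°) = -166.62°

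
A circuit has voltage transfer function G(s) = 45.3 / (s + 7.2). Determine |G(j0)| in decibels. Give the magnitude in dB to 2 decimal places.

G(0) = 45.3 / 7.2 = 6.2917
20 log₁₀(6.2917) = 15.975 dB

15.98 dB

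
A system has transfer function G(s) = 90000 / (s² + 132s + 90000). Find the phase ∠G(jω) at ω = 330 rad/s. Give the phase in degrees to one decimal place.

-113.5°

∠[(j330)² + 132(j330) + 90000] = ∠[-18900 + j43560] = 113.46°
∠G(j330) = −113.46° = -113.46°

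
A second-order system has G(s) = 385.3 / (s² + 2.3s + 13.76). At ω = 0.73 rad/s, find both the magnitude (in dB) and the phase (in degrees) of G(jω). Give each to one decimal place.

|(j0.73)² + 2.3(j0.73) + 13.76| = |13.227 + j1.679| = 13.33
|G(j0.73)| = 385.3 / 13.33 = 28.898
20 log₁₀(28.898) = 29.22 dB
∠[(j0.73)² + 2.3(j0.73) + 13.76] = ∠[13.227 + j1.679] = 7.23°
∠G(j0.73) = −7.23° = -7.23°

|G| = 29.2 dB, ∠G = -7.2°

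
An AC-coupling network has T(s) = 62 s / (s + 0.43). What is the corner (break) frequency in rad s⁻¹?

0.43 rad s⁻¹

The single real pole at s = −0.43 gives a corner at ω = 0.43 rad s⁻¹.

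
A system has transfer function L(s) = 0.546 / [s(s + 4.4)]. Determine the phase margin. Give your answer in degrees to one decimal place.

88.4°

Gain crossover: |L(jω)| = 1 at ω ≈ 0.124 rad/sec.
∠L(j0.124) = −90° − arctan(0.124/4.4) ≈ -91.61°
PM = 180° + (-91.61°) = 88.39°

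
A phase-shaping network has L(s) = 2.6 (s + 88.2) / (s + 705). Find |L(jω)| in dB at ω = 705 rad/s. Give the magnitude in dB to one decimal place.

5.4 dB

|j705 + 88.2| = √(705² + 88.2²) = 710.5
|j705 + 705| = √(705² + 705²) = 997
|L(j705)| = 2.6 × 710.5 / 997 = 1.8528
20 log₁₀(1.8528) = 5.36 dB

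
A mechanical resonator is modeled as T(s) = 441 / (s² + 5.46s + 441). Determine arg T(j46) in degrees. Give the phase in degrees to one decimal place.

-171.5°

∠[(j46)² + 5.46(j46) + 441] = ∠[-1675 + j251.16] = 171.47°
∠T(j46) = −171.47° = -171.47°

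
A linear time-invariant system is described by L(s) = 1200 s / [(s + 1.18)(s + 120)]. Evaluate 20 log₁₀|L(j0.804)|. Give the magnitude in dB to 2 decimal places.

|j0.804| = 0.804
|j0.804 + 1.18| = √(0.804² + 1.18²) = 1.428
|j0.804 + 120| = √(0.804² + 120²) = 120
|L(j0.804)| = 1200 × 0.804 / (1.428 × 120) = 5.6306
20 log₁₀(5.6306) = 15.011 dB

15.01 dB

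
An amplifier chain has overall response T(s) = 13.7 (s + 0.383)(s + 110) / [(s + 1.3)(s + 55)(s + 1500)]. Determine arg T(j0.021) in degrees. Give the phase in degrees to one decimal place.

2.2°

∠(j0.021 + 0.383) = arctan(0.021/0.383) = 3.14°
∠(j0.021 + 110) = arctan(0.021/110) = 0.01°
∠(j0.021 + 1.3) = arctan(0.021/1.3) = 0.93°
∠(j0.021 + 55) = arctan(0.021/55) = 0.02°
∠(j0.021 + 1500) = arctan(0.021/1500) = 0.00°
∠T(j0.021) = 3.14° + 0.01° − (0.93° + 0.02° + 0.00°) = 2.20°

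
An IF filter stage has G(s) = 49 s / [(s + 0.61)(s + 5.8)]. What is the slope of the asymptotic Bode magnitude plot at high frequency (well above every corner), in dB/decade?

-20 dB/decade

With 1 zero and 2 poles, the high-frequency asymptotic slope is 20 × (1 − 2) = -20 dB/decade.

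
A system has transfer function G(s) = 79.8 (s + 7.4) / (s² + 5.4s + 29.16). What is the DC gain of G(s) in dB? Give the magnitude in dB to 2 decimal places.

G(0) = 79.8 × 7.4 / 29.16 = 20.251
20 log₁₀(20.251) = 26.129 dB

26.13 dB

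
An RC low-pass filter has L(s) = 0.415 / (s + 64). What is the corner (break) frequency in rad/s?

The single real pole at s = −64 gives a corner at ω = 64 rad/s.

64 rad/s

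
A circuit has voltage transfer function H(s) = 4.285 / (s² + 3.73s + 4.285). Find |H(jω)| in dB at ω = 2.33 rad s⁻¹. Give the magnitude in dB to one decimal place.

|(j2.33)² + 3.73(j2.33) + 4.285| = |-1.1439 + j8.6909| = 8.766
|H(j2.33)| = 4.285 / 8.766 = 0.48883
20 log₁₀(0.48883) = -6.22 dB

-6.2 dB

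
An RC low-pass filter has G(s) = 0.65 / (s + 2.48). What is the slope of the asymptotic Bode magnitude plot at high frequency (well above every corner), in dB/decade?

-20 dB/decade

With 0 zeros and 1 pole, the high-frequency asymptotic slope is 20 × (0 − 1) = -20 dB/decade.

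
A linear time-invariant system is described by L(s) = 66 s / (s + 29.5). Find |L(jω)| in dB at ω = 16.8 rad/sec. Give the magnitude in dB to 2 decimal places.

30.28 dB

|j16.8| = 16.8
|j16.8 + 29.5| = √(16.8² + 29.5²) = 33.95
|L(j16.8)| = 66 × 16.8 / 33.95 = 32.661
20 log₁₀(32.661) = 30.281 dB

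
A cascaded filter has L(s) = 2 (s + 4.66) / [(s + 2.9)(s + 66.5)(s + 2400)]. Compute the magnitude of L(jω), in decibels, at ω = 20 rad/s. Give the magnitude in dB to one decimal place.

|j20 + 4.66| = √(20² + 4.66²) = 20.54
|j20 + 2.9| = √(20² + 2.9²) = 20.21
|j20 + 66.5| = √(20² + 66.5²) = 69.44
|j20 + 2400| = √(20² + 2400²) = 2400
|L(j20)| = 2 × 20.54 / (20.21 × 69.44 × 2400) = 1.2194e-05
20 log₁₀(1.2194e-05) = -98.28 dB

-98.3 dB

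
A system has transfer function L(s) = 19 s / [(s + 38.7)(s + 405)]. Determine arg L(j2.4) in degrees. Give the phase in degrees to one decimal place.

86.1 deg

∠(j2.4) = 90.00°
∠(j2.4 + 38.7) = arctan(2.4/38.7) = 3.55°
∠(j2.4 + 405) = arctan(2.4/405) = 0.34°
∠L(j2.4) = 90.00° − (3.55° + 0.34°) = 86.11°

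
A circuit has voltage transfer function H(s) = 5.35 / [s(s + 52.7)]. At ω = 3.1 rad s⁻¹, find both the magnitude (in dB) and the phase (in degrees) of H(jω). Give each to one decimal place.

|H| = -29.7 dB, ∠H = -93.4°

|j3.1 + 52.7| = √(3.1² + 52.7²) = 52.79
|j3.1| = 3.1
|H(j3.1)| = 5.35 / (52.79 × 3.1) = 0.032691
20 log₁₀(0.032691) = -29.71 dB
∠(j3.1 + 52.7) = arctan(3.1/52.7) = 3.37°
∠(j3.1) = 90.00°
∠H(j3.1) = − (3.37° + 90.00°) = -93.37°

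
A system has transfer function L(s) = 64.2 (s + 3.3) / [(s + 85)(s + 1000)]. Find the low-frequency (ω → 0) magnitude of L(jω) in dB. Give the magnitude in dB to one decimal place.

-52.1 dB

L(0) = 64.2 × 3.3 / (85 × 1000) = 0.0024925
20 log₁₀(0.0024925) = -52.07 dB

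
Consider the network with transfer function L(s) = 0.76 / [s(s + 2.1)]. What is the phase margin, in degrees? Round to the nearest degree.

Gain crossover: |L(jω)| = 1 at ω ≈ 0.357 rad/s.
∠L(j0.357) = −90° − arctan(0.357/2.1) ≈ -99.64°
PM = 180° + (-99.64°) = 80.36°

80°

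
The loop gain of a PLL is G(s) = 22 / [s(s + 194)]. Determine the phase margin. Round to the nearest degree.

90°

Gain crossover: |G(jω)| = 1 at ω ≈ 0.113 rad/s.
∠G(j0.113) = −90° − arctan(0.113/194) ≈ -90.03°
PM = 180° + (-90.03°) = 89.97°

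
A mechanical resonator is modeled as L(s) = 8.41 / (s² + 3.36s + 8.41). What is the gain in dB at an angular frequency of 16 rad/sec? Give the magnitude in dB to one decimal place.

-29.6 dB

|(j16)² + 3.36(j16) + 8.41| = |-247.59 + j53.76| = 253.4
|L(j16)| = 8.41 / 253.4 = 0.033194
20 log₁₀(0.033194) = -29.58 dB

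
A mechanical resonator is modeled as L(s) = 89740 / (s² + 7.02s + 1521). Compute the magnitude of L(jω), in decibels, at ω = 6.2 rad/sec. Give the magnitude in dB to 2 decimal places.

|(j6.2)² + 7.02(j6.2) + 1521| = |1482.6 + j43.524| = 1483
|L(j6.2)| = 89740 / 1483 = 60.504
20 log₁₀(60.504) = 35.636 dB

35.64 dB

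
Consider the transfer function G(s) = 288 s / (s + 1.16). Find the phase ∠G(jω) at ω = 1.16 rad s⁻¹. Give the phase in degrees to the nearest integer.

∠(j1.16) = 90.00°
∠(j1.16 + 1.16) = arctan(1.16/1.16) = 45.00°
∠G(j1.16) = 90.00° − 45.00° = 45.00°

45°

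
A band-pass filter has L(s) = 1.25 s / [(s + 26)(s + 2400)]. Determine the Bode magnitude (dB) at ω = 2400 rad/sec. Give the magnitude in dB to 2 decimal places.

-68.68 dB

|j2400| = 2400
|j2400 + 26| = √(2400² + 26²) = 2400
|j2400 + 2400| = √(2400² + 2400²) = 3394
|L(j2400)| = 1.25 × 2400 / (2400 × 3394) = 0.00036826
20 log₁₀(0.00036826) = -68.677 dB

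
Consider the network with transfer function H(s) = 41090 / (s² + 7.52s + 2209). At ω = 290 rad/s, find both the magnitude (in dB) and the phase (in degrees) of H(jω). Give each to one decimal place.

|(j290)² + 7.52(j290) + 2209| = |-81891 + j2180.8| = 8.192e+04
|H(j290)| = 41090 / 8.192e+04 = 0.50159
20 log₁₀(0.50159) = -5.99 dB
∠[(j290)² + 7.52(j290) + 2209] = ∠[-81891 + j2180.8] = 178.47°
∠H(j290) = −178.47° = -178.47°

|H| = -6.0 dB, ∠H = -178.5°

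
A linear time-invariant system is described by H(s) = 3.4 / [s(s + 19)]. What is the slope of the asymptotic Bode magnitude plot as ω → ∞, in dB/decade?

-40 dB/decade

With 0 zeros and 2 poles, the high-frequency asymptotic slope is 20 × (0 − 2) = -40 dB/decade.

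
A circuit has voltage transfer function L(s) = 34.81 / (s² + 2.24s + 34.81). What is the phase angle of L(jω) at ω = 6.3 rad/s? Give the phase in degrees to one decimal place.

-109.1 deg

∠[(j6.3)² + 2.24(j6.3) + 34.81] = ∠[-4.88 + j14.112] = 109.08°
∠L(j6.3) = −109.08° = -109.08°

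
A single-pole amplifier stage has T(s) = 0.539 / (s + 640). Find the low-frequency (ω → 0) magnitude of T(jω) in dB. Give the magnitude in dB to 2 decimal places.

-61.49 dB

T(0) = 0.539 / 640 = 0.00084219
20 log₁₀(0.00084219) = -61.492 dB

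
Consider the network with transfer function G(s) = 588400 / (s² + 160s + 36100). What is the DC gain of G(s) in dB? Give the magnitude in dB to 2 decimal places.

24.24 dB

G(0) = 588400 / 36100 = 16.299
20 log₁₀(16.299) = 24.243 dB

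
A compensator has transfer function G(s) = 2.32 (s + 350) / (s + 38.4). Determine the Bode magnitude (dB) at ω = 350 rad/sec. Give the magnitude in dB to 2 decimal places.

|j350 + 350| = √(350² + 350²) = 495
|j350 + 38.4| = √(350² + 38.4²) = 352.1
|G(j350)| = 2.32 × 495 / 352.1 = 3.2614
20 log₁₀(3.2614) = 10.268 dB

10.27 dB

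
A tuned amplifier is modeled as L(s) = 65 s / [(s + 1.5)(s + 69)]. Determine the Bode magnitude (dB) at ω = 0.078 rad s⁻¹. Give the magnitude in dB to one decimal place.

|j0.078| = 0.078
|j0.078 + 1.5| = √(0.078² + 1.5²) = 1.502
|j0.078 + 69| = √(0.078² + 69²) = 69
|L(j0.078)| = 65 × 0.078 / (1.502 × 69) = 0.048919
20 log₁₀(0.048919) = -26.21 dB

-26.2 dB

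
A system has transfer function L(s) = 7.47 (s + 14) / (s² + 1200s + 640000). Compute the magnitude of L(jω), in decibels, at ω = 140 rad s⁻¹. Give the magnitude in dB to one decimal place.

-55.7 dB

|j140 + 14| = √(140² + 14²) = 140.7
|(j140)² + 1200(j140) + 640000| = |6.204e+05 + j1.68e+05| = 6.427e+05
|L(j140)| = 7.47 × 140.7 / 6.427e+05 = 0.0016352
20 log₁₀(0.0016352) = -55.73 dB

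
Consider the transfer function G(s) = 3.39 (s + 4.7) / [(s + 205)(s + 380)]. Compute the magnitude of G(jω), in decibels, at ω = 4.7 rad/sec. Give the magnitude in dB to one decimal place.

|j4.7 + 4.7| = √(4.7² + 4.7²) = 6.647
|j4.7 + 205| = √(4.7² + 205²) = 205.1
|j4.7 + 380| = √(4.7² + 380²) = 380
|G(j4.7)| = 3.39 × 6.647 / (205.1 × 380) = 0.00028915
20 log₁₀(0.00028915) = -70.78 dB

-70.8 dB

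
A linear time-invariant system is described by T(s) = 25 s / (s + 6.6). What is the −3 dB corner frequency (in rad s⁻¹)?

For a single-pole high-pass, the −3 dB point is at the pole: ω = 6.6 rad s⁻¹.

6.6 rad s⁻¹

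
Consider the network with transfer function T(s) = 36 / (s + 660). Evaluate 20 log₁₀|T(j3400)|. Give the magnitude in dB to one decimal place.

-39.7 dB

|j3400 + 660| = √(3400² + 660²) = 3463
|T(j3400)| = 36 / 3463 = 0.010394
20 log₁₀(0.010394) = -39.66 dB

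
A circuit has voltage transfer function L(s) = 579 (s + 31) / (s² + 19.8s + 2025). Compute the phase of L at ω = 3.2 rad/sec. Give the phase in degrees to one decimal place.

4.1°

∠(j3.2 + 31) = arctan(3.2/31) = 5.89°
∠[(j3.2)² + 19.8(j3.2) + 2025] = ∠[2014.8 + j63.36] = 1.80°
∠L(j3.2) = 5.89° − 1.80° = 4.09°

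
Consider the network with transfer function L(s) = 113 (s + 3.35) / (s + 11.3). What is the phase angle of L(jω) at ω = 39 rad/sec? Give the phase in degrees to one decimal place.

∠(j39 + 3.35) = arctan(39/3.35) = 85.09°
∠(j39 + 11.3) = arctan(39/11.3) = 73.84°
∠L(j39) = 85.09° − 73.84° = 11.25°

11.2°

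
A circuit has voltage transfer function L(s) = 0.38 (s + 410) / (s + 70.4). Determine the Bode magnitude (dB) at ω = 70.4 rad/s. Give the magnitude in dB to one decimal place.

4.0 dB

|j70.4 + 410| = √(70.4² + 410²) = 416
|j70.4 + 70.4| = √(70.4² + 70.4²) = 99.56
|L(j70.4)| = 0.38 × 416 / 99.56 = 1.5878
20 log₁₀(1.5878) = 4.02 dB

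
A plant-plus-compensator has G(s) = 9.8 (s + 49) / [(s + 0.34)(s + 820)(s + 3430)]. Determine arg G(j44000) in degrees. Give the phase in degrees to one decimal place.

∠(j44000 + 49) = arctan(44000/49) = 89.94°
∠(j44000 + 0.34) = arctan(44000/0.34) = 90.00°
∠(j44000 + 820) = arctan(44000/820) = 88.93°
∠(j44000 + 3430) = arctan(44000/3430) = 85.54°
∠G(j44000) = 89.94° − (90.00° + 88.93° + 85.54°) = -174.54°

-174.5°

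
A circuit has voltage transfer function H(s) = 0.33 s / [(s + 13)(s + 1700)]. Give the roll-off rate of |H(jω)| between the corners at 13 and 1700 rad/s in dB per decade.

In this band the factors already past their corner are: 1 differentiator zero, pole at 13; net slope = 0 dB/decade.

0 dB/decade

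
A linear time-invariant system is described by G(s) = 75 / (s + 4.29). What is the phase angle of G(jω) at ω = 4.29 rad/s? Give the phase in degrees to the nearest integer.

-45°

∠(j4.29 + 4.29) = arctan(4.29/4.29) = 45.00°
∠G(j4.29) = −45.00° = -45.00°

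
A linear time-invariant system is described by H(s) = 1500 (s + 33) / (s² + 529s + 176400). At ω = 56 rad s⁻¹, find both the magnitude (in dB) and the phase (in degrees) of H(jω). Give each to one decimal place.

|j56 + 33| = √(56² + 33²) = 65
|(j56)² + 529(j56) + 176400| = |1.7326e+05 + j29624| = 1.758e+05
|H(j56)| = 1500 × 65 / 1.758e+05 = 0.55468
20 log₁₀(0.55468) = -5.12 dB
∠(j56 + 33) = arctan(56/33) = 59.49°
∠[(j56)² + 529(j56) + 176400] = ∠[1.7326e+05 + j29624] = 9.70°
∠H(j56) = 59.49° − 9.70° = 49.79°

|H| = -5.1 dB, ∠H = 49.8 deg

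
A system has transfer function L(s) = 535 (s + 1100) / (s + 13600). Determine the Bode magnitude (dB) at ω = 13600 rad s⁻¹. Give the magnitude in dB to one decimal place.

|j13600 + 1100| = √(13600² + 1100²) = 1.364e+04
|j13600 + 13600| = √(13600² + 13600²) = 1.923e+04
|L(j13600)| = 535 × 1.364e+04 / 1.923e+04 = 379.54
20 log₁₀(379.54) = 51.59 dB

51.6 dB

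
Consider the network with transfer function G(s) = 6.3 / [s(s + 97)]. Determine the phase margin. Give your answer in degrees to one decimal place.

90.0°

Gain crossover: |G(jω)| = 1 at ω ≈ 0.0649 rad s⁻¹.
∠G(j0.0649) = −90° − arctan(0.0649/97) ≈ -90.04°
PM = 180° + (-90.04°) = 89.96°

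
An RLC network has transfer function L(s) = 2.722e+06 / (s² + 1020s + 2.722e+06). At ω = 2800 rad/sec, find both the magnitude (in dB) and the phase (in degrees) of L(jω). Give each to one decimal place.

|L| = -6.7 dB, ∠L = -150.8°

|(j2800)² + 1020(j2800) + 2.722e+06| = |-5.118e+06 + j2.856e+06| = 5.861e+06
|L(j2800)| = 2.722e+06 / 5.861e+06 = 0.46443
20 log₁₀(0.46443) = -6.66 dB
∠[(j2800)² + 1020(j2800) + 2.722e+06] = ∠[-5.118e+06 + j2.856e+06] = 150.84°
∠L(j2800) = −150.84° = -150.84°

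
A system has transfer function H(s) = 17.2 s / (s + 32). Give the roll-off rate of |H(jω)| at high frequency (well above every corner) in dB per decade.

0 dB/decade

With 1 zero and 1 pole, the high-frequency asymptotic slope is 20 × (1 − 1) = 0 dB/decade.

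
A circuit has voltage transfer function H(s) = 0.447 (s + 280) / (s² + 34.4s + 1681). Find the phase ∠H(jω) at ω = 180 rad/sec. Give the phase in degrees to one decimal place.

-135.9°

∠(j180 + 280) = arctan(180/280) = 32.74°
∠[(j180)² + 34.4(j180) + 1681] = ∠[-30719 + j6192] = 168.60°
∠H(j180) = 32.74° − 168.60° = -135.87°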